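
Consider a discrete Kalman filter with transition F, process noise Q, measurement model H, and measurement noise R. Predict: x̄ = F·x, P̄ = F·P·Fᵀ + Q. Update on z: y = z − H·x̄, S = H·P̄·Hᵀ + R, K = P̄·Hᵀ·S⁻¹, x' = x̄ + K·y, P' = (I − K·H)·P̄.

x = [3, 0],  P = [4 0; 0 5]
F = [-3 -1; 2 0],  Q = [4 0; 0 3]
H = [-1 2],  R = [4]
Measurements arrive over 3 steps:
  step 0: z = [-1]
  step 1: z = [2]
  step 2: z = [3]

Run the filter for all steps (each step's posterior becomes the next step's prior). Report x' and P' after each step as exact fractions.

step 0: x̄ = F·x = [-9, 6]
step 0: P̄ = F·P·Fᵀ + Q = [45 -24; -24 19]
step 0: y = z − H·x̄ = [-22]
step 0: S = H·P̄·Hᵀ + R = [221]
step 0: K = P̄·Hᵀ·S⁻¹ = [-93/221; 62/221]
step 0: x' = x̄ + K·y = [57/221, -38/221]
step 0: P' = (I − K·H)·P̄ = [1296/221 462/221; 462/221 355/221]
step 1: x̄ = F·x = [-133/221, 114/221]
step 1: P̄ = F·P·Fᵀ + Q = [15675/221 -8700/221; -8700/221 5847/221]
step 1: y = z − H·x̄ = [81/221]
step 1: S = H·P̄·Hᵀ + R = [74747/221]
step 1: K = P̄·Hᵀ·S⁻¹ = [-33075/74747; 20394/74747]
step 1: x' = x̄ + K·y = [-57106/74747, 46032/74747]
step 1: P' = (I − K·H)·P̄ = [351600/74747 109650/74747; 109650/74747 95613/74747]
step 2: x̄ = F·x = [125286/74747, -114212/74747]
step 2: P̄ = F·P·Fᵀ + Q = [4216901/74747 -2328900/74747; -2328900/74747 1630641/74747]
step 2: y = z − H·x̄ = [577951/74747]
step 2: S = H·P̄·Hᵀ + R = [20354053/74747]
step 2: K = P̄·Hᵀ·S⁻¹ = [-8874701/20354053; 5590182/20354053]
step 2: x' = x̄ + K·y = [-34503919/20354053, 12123218/20354053]
step 2: P' = (I − K·H)·P̄ = [94595216/20354053 29548206/20354053; 29548206/20354053 25954467/20354053]

step 0: x' = [57/221, -38/221], P' = [1296/221 462/221; 462/221 355/221]
step 1: x' = [-57106/74747, 46032/74747], P' = [351600/74747 109650/74747; 109650/74747 95613/74747]
step 2: x' = [-34503919/20354053, 12123218/20354053], P' = [94595216/20354053 29548206/20354053; 29548206/20354053 25954467/20354053]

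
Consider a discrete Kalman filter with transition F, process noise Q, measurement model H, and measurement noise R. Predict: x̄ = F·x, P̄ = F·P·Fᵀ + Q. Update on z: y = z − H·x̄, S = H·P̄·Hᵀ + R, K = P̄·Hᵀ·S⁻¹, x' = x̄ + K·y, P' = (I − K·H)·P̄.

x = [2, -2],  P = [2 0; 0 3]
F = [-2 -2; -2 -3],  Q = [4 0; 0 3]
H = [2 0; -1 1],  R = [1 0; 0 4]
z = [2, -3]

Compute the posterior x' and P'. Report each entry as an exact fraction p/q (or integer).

x̄ = F·x = [0, 2]
P̄ = F·P·Fᵀ + Q = [24 26; 26 38]
y = z − H·x̄ = [2, -5]
S = H·P̄·Hᵀ + R = [97 4; 4 14]
K = P̄·Hᵀ·S⁻¹ = [332/671 1/671; 340/671 478/671]
x' = x̄ + K·y = [659/671, -368/671]
P' = (I − K·H)·P̄ = [166/671 170/671; 170/671 2082/671]

x' = [659/671, -368/671]
P' = [166/671 170/671; 170/671 2082/671]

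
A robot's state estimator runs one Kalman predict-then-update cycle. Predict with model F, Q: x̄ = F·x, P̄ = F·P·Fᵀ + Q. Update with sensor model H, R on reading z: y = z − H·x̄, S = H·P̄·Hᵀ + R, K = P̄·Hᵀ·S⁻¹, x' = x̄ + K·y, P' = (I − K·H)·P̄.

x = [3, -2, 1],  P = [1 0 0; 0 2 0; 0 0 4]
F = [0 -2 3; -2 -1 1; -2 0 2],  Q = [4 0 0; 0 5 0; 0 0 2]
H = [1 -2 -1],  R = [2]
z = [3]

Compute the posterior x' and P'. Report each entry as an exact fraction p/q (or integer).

x' = [147/17, 40/17, 9/17]
P' = [800/17 220/17 364/17; 220/17 86/17 61/17; 364/17 61/17 253/17]

x̄ = F·x = [7, -3, -4]
P̄ = F·P·Fᵀ + Q = [48 16 24; 16 15 12; 24 12 22]
y = z − H·x̄ = [-14]
S = H·P̄·Hᵀ + R = [68]
K = P̄·Hᵀ·S⁻¹ = [-2/17; -13/34; -11/34]
x' = x̄ + K·y = [147/17, 40/17, 9/17]
P' = (I − K·H)·P̄ = [800/17 220/17 364/17; 220/17 86/17 61/17; 364/17 61/17 253/17]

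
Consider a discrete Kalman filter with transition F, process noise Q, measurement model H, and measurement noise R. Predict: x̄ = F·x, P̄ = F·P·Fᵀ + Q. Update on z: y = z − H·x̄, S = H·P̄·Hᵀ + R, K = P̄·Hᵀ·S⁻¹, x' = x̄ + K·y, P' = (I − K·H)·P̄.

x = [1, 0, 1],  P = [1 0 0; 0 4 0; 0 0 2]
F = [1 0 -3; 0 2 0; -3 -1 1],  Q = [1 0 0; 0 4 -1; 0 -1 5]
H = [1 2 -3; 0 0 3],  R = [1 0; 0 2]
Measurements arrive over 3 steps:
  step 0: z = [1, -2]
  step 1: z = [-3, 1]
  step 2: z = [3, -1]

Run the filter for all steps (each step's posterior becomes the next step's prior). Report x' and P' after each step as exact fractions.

step 0: x' = [-28307/12505, 6663/12505, -8996/12505], P' = [187533/12505 -92707/12505 204/12505; -92707/12505 54453/12505 3684/12505; 204/12505 3684/12505 2582/12505]
step 1: x' = [648597005/316911047, -600969609/316911047, 124110217/316911047], P' = [1156416800/316911047 -658904152/316911047 -43862740/316911047; -658904152/316911047 585618749/316911047 118167730/316911047; -43862740/316911047 118167730/316911047 66362718/316911047]
step 2: x' = [-150936074684/138741541105, 154856161689/138741541105, -73121234853/138741541105], P' = [510851391959/138741541105 -1159764930421/554966164420 -37364086539/277483082210; -1159764930421/554966164420 2047831886887/1109932328840 204127739083/554966164420; -37364086539/277483082210 204127739083/554966164420 57574838087/277483082210]

step 0: x̄ = F·x = [-2, 0, -2]
step 0: P̄ = F·P·Fᵀ + Q = [20 0 -9; 0 20 -9; -9 -9 20]
step 0: y = z − H·x̄ = [-3, 4]
step 0: S = H·P̄·Hᵀ + R = [443 -261; -261 182]
step 0: K = P̄·Hᵀ·S⁻¹ = [1507/12505 306/12505; 5147/12505 5526/12505; -174/12505 3873/12505]
step 0: x' = x̄ + K·y = [-28307/12505, 6663/12505, -8996/12505]
step 0: P' = (I − K·H)·P̄ = [187533/12505 -92707/12505 204/12505; -92707/12505 54453/12505 3684/12505; 204/12505 3684/12505 2582/12505]
step 1: x̄ = F·x = [-1319/12505, 13326/12505, 69262/12505]
step 1: P̄ = F·P·Fᵀ + Q = [222052/12505 -207518/12505 -464546/12505; -207518/12505 267832/12505 442199/12505; -464546/12505 442199/12505 1242523/12505]
step 1: y = z − H·x̄ = [144938/12505, -195281/12505]
step 1: S = H·P̄·Hᵀ + R = [9139408/12505 -9923151/12505; -9923151/12505 11207717/12505]
step 1: K = P̄·Hᵀ·S⁻¹ = [-29803284/316911047 -65794110/316911047; 157830156/316911047 177251595/316911047; -6615434/316911047 99544077/316911047]
step 1: x' = x̄ + K·y = [648597005/316911047, -600969609/316911047, 124110217/316911047]
step 1: P' = (I − K·H)·P̄ = [1156416800/316911047 -658904152/316911047 -43862740/316911047; -658904152/316911047 585618749/316911047 118167730/316911047; -43862740/316911047 118167730/316911047 66362718/316911047]
step 2: x̄ = F·x = [276266354/316911047, -1201939218/316911047, -1220711189/316911047]
step 2: P̄ = F·P·Fᵀ + Q = [2333768749/316911047 -2026814684/316911047 -3093558612/316911047; -2026814684/316911047 3610119184/316911047 2701611827/316911047; -3093558612/316911047 2701611827/316911047 8717703970/316911047]
step 2: y = z − H·x̄ = [-583788344/316911047, 3345222520/316911047]
step 2: S = H·P̄·Hᵀ + R = [73585243274/316911047 -71530340604/316911047; -71530340604/316911047 79093157824/316911047]
step 2: K = P̄·Hᵀ·S⁻¹ = [-12984943443/138741541105 -112092259617/554966164420; 275683739217/554966164420 612383217249/1109932328840; -5960861717/277483082210 172724514261/554966164420]
step 2: x' = x̄ + K·y = [-150936074684/138741541105, 154856161689/138741541105, -73121234853/138741541105]
step 2: P' = (I − K·H)·P̄ = [510851391959/138741541105 -1159764930421/554966164420 -37364086539/277483082210; -1159764930421/554966164420 2047831886887/1109932328840 204127739083/554966164420; -37364086539/277483082210 204127739083/554966164420 57574838087/277483082210]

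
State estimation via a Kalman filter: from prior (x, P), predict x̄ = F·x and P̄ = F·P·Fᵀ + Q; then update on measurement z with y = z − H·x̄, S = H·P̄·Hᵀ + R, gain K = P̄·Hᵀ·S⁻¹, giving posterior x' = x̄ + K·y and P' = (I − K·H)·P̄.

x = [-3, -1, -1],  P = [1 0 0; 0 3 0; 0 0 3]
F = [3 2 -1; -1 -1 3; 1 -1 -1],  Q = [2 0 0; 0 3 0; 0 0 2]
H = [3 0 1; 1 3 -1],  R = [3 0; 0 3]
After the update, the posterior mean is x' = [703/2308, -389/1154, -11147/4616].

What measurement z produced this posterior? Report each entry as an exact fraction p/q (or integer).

z = [-1, 2]

x̄ = F·x = [-10, 1, -1]
P̄ = F·P·Fᵀ + Q = [26 -18 0; -18 34 -7; 0 -7 9]
S = H·P̄·Hᵀ + R = [246 -114; -114 278]
K = P̄·Hᵀ·S⁻¹ = [1541/4616 167/4616; -823/6924 643/2308; -153/9232 -1059/9232]
x' − x̄ = [23783/2308, -1543/1154, -6531/4616] = K·y
y = (KᵀK)⁻¹·Kᵀ·(x' − x̄) = [30, 8]
z = y + H·x̄ = [30, 8] + [-31, -6] = [-1, 2]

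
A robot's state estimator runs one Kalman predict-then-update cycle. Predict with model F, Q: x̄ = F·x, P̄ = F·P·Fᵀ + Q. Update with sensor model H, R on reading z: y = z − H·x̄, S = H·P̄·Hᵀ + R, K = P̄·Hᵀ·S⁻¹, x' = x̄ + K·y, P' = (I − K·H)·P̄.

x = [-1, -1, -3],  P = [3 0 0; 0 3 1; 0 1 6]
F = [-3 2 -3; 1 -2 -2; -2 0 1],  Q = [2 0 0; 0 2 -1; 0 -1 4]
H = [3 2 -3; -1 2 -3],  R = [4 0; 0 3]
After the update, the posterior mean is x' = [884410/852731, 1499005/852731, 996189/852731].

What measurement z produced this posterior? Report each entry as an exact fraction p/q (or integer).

x̄ = F·x = [10, 7, -1]
P̄ = F·P·Fᵀ + Q = [83 17 2; 17 49 -21; 2 -21 22]
S = H·P̄·Hᵀ + R = [1565 453; 453 676]
K = P̄·Hᵀ·S⁻¹ = [212167/852731 -211556/852731; 78080/852731 129324/852731; -19122/852731 -125944/852731]
x' − x̄ = [-7642900/852731, -4470112/852731, 1848920/852731] = K·y
y = (KᵀK)⁻¹·Kᵀ·(x' − x̄) = [-44, -8]
z = y + H·x̄ = [-44, -8] + [47, 7] = [3, -1]

z = [3, -1]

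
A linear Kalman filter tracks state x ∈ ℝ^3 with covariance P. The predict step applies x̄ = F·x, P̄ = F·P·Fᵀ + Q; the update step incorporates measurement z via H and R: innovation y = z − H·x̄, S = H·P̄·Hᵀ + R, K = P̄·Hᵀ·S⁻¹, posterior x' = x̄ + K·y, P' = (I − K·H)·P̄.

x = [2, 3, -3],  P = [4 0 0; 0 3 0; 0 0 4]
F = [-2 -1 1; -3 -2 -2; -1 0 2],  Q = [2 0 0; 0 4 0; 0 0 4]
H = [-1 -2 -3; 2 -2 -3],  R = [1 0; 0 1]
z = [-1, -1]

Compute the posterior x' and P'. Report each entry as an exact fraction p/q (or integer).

x̄ = F·x = [-10, -6, -8]
P̄ = F·P·Fᵀ + Q = [25 22 16; 22 68 -4; 16 -4 24]
y = z − H·x̄ = [-47, -17]
S = H·P̄·Hᵀ + R = [650 298; 298 173]
K = P̄·Hᵀ·S⁻¹ = [-2575/7882 1261/3941; -709/11823 -4246/11823; -2152/11823 1520/11823]
x' = x̄ + K·y = [-669/7882, 34567/11823, -19280/11823]
P' = (I − K·H)·P̄ = [1699/7882 -393/3941 408/3941; -393/3941 360770/11823 -239884/11823; 408/3941 -239884/11823 160232/11823]

x' = [-669/7882, 34567/11823, -19280/11823]
P' = [1699/7882 -393/3941 408/3941; -393/3941 360770/11823 -239884/11823; 408/3941 -239884/11823 160232/11823]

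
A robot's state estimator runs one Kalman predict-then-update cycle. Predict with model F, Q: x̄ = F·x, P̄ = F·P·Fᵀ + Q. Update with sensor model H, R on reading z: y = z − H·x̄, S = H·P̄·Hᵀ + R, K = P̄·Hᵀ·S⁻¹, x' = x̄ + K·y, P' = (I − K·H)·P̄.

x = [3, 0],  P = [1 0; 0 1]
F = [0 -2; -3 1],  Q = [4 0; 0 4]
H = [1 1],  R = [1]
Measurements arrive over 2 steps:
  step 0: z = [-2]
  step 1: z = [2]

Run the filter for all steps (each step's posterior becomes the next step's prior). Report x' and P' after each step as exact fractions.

step 0: x̄ = F·x = [0, -9]
step 0: P̄ = F·P·Fᵀ + Q = [8 -2; -2 14]
step 0: y = z − H·x̄ = [7]
step 0: S = H·P̄·Hᵀ + R = [19]
step 0: K = P̄·Hᵀ·S⁻¹ = [6/19; 12/19]
step 0: x' = x̄ + K·y = [42/19, -87/19]
step 0: P' = (I − K·H)·P̄ = [116/19 -110/19; -110/19 122/19]
step 1: x̄ = F·x = [174/19, -213/19]
step 1: P̄ = F·P·Fᵀ + Q = [564/19 -904/19; -904/19 1902/19]
step 1: y = z − H·x̄ = [77/19]
step 1: S = H·P̄·Hᵀ + R = [677/19]
step 1: K = P̄·Hᵀ·S⁻¹ = [-340/677; 998/677]
step 1: x' = x̄ + K·y = [4822/677, -3545/677]
step 1: P' = (I − K·H)·P̄ = [14012/677 -14352/677; -14352/677 15350/677]

step 0: x' = [42/19, -87/19], P' = [116/19 -110/19; -110/19 122/19]
step 1: x' = [4822/677, -3545/677], P' = [14012/677 -14352/677; -14352/677 15350/677]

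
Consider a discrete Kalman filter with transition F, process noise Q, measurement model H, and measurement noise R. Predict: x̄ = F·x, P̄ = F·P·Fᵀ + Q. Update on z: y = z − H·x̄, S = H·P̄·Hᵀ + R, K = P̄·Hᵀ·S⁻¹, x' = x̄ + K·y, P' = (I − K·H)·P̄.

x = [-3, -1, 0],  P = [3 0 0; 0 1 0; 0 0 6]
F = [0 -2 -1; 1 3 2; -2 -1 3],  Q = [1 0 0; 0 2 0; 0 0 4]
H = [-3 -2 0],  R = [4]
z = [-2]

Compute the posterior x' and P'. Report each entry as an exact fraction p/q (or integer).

x̄ = F·x = [2, -6, 7]
P̄ = F·P·Fᵀ + Q = [11 -18 -16; -18 38 27; -16 27 71]
y = z − H·x̄ = [-8]
S = H·P̄·Hᵀ + R = [39]
K = P̄·Hᵀ·S⁻¹ = [1/13; -22/39; -2/13]
x' = x̄ + K·y = [18/13, -58/39, 107/13]
P' = (I − K·H)·P̄ = [140/13 -212/13 -202/13; -212/13 998/39 307/13; -202/13 307/13 911/13]

x' = [18/13, -58/39, 107/13]
P' = [140/13 -212/13 -202/13; -212/13 998/39 307/13; -202/13 307/13 911/13]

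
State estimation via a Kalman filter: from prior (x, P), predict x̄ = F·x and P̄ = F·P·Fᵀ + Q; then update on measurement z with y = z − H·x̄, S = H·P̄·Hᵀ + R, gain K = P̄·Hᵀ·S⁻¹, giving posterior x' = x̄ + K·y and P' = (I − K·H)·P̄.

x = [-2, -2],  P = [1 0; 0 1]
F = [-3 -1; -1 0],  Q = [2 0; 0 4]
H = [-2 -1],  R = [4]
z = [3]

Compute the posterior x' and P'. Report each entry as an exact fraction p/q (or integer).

x' = [-5/23, -31/23]
P' = [33/23 -30/23; -30/23 224/69]

x̄ = F·x = [8, 2]
P̄ = F·P·Fᵀ + Q = [12 3; 3 5]
y = z − H·x̄ = [21]
S = H·P̄·Hᵀ + R = [69]
K = P̄·Hᵀ·S⁻¹ = [-9/23; -11/69]
x' = x̄ + K·y = [-5/23, -31/23]
P' = (I − K·H)·P̄ = [33/23 -30/23; -30/23 224/69]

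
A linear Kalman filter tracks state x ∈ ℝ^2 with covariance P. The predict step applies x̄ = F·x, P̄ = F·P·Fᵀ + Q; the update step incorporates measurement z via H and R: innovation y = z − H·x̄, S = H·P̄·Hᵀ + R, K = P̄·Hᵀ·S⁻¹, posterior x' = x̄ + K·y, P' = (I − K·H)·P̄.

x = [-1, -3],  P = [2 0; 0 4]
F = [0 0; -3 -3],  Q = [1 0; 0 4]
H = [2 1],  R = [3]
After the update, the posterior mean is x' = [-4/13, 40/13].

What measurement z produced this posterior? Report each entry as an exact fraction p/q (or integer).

x̄ = F·x = [0, 12]
P̄ = F·P·Fᵀ + Q = [1 0; 0 58]
S = H·P̄·Hᵀ + R = [65]
K = P̄·Hᵀ·S⁻¹ = [2/65; 58/65]
x' − x̄ = [-4/13, -116/13] = K·y
y = (KᵀK)⁻¹·Kᵀ·(x' − x̄) = [-10]
z = y + H·x̄ = [-10] + [12] = [2]

z = [2]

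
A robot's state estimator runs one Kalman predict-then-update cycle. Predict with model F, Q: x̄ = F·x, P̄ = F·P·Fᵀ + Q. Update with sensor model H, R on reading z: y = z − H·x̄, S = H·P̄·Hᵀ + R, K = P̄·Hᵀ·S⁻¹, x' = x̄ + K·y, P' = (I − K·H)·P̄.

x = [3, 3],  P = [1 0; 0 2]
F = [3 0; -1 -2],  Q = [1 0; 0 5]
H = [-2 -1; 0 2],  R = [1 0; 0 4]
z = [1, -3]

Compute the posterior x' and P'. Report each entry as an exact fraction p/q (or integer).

x̄ = F·x = [9, -9]
P̄ = F·P·Fᵀ + Q = [10 -3; -3 14]
y = z − H·x̄ = [10, 15]
S = H·P̄·Hᵀ + R = [43 -16; -16 60]
K = P̄·Hᵀ·S⁻¹ = [-279/581 -265/1162; -8/581 269/581]
x' = x̄ + K·y = [129/166, -182/83]
P' = (I − K·H)·P̄ = [272/581 -265/581; -265/581 538/581]

x' = [129/166, -182/83]
P' = [272/581 -265/581; -265/581 538/581]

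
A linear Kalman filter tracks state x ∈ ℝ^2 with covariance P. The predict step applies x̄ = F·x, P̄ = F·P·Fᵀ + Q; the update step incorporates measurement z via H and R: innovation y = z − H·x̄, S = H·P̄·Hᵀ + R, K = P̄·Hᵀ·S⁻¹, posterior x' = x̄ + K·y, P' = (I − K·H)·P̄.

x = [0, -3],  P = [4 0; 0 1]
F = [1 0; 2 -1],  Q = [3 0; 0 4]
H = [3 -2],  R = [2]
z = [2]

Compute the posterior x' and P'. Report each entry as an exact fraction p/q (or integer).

x̄ = F·x = [0, 3]
P̄ = F·P·Fᵀ + Q = [7 8; 8 21]
y = z − H·x̄ = [8]
S = H·P̄·Hᵀ + R = [53]
K = P̄·Hᵀ·S⁻¹ = [5/53; -18/53]
x' = x̄ + K·y = [40/53, 15/53]
P' = (I − K·H)·P̄ = [346/53 514/53; 514/53 789/53]

x' = [40/53, 15/53]
P' = [346/53 514/53; 514/53 789/53]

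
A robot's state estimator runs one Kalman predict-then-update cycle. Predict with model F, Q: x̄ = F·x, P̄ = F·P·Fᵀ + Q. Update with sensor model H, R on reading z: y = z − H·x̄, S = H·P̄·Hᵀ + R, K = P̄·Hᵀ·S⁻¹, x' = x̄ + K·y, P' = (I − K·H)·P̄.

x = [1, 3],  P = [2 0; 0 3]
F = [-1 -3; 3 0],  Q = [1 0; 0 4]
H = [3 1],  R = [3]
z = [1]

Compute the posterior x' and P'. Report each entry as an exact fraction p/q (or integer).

x̄ = F·x = [-10, 3]
P̄ = F·P·Fᵀ + Q = [30 -6; -6 22]
y = z − H·x̄ = [28]
S = H·P̄·Hᵀ + R = [259]
K = P̄·Hᵀ·S⁻¹ = [12/37; 4/259]
x' = x̄ + K·y = [-34/37, 127/37]
P' = (I − K·H)·P̄ = [102/37 -270/37; -270/37 5682/259]

x' = [-34/37, 127/37]
P' = [102/37 -270/37; -270/37 5682/259]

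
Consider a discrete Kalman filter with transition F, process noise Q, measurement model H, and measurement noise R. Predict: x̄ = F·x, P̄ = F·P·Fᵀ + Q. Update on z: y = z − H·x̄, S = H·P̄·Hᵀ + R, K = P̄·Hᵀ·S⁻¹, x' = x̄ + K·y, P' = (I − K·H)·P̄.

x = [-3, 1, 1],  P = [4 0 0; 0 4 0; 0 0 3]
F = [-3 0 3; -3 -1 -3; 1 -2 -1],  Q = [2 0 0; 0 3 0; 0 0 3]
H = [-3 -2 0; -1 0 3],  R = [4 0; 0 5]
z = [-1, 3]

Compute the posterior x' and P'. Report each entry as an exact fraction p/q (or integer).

x' = [-55089/140863, 160139/140863, 219165/281726]
P' = [1540384/140863 -2266602/140863 475278/140863; -2266602/140863 3473945/140863 -698879/140863; 475278/140863 -698879/140863 445197/281726]

x̄ = F·x = [12, 5, -6]
P̄ = F·P·Fᵀ + Q = [65 9 -21; 9 70 5; -21 5 26]
y = z − H·x̄ = [45, 33]
S = H·P̄·Hᵀ + R = [977 372; 372 430]
K = P̄·Hᵀ·S⁻¹ = [-21987/140863 -22910/140863; -37021/140863 33993/140863; -7019/140863 77007/281726]
x' = x̄ + K·y = [-55089/140863, 160139/140863, 219165/281726]
P' = (I − K·H)·P̄ = [1540384/140863 -2266602/140863 475278/140863; -2266602/140863 3473945/140863 -698879/140863; 475278/140863 -698879/140863 445197/281726]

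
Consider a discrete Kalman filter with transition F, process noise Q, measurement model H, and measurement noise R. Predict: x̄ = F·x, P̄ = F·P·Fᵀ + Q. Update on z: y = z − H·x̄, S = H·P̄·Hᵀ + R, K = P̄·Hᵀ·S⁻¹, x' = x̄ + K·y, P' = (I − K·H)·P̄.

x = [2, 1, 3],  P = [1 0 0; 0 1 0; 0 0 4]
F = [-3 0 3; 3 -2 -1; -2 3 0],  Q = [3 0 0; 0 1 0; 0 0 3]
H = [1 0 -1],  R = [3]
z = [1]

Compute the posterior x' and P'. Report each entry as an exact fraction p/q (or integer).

x̄ = F·x = [3, 1, -1]
P̄ = F·P·Fᵀ + Q = [48 -21 6; -21 18 -12; 6 -12 16]
y = z − H·x̄ = [-3]
S = H·P̄·Hᵀ + R = [55]
K = P̄·Hᵀ·S⁻¹ = [42/55; -9/55; -2/11]
x' = x̄ + K·y = [39/55, 82/55, -5/11]
P' = (I − K·H)·P̄ = [876/55 -777/55 150/11; -777/55 909/55 -150/11; 150/11 -150/11 156/11]

x' = [39/55, 82/55, -5/11]
P' = [876/55 -777/55 150/11; -777/55 909/55 -150/11; 150/11 -150/11 156/11]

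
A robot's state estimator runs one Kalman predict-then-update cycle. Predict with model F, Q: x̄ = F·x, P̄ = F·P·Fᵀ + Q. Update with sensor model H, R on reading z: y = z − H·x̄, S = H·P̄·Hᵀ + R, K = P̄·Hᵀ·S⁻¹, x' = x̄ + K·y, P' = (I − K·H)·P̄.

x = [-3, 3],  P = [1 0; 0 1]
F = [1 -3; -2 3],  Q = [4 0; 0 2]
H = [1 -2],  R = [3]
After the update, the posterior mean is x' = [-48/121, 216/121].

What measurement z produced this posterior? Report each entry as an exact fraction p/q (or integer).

z = [-3]

x̄ = F·x = [-12, 15]
P̄ = F·P·Fᵀ + Q = [14 -11; -11 15]
S = H·P̄·Hᵀ + R = [121]
K = P̄·Hᵀ·S⁻¹ = [36/121; -41/121]
x' − x̄ = [1404/121, -1599/121] = K·y
y = (KᵀK)⁻¹·Kᵀ·(x' − x̄) = [39]
z = y + H·x̄ = [39] + [-42] = [-3]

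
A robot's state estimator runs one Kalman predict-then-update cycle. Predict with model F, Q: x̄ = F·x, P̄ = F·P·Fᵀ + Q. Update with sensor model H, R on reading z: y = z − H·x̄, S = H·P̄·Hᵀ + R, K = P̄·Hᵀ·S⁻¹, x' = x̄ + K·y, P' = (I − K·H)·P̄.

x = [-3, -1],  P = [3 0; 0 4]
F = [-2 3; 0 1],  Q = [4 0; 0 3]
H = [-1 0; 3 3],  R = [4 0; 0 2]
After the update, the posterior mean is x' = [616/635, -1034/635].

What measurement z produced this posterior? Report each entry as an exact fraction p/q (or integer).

z = [-1, -2]

x̄ = F·x = [3, -1]
P̄ = F·P·Fᵀ + Q = [52 12; 12 7]
S = H·P̄·Hᵀ + R = [56 -192; -192 749]
K = P̄·Hᵀ·S⁻¹ = [-521/1270 96/635; 489/1270 111/635]
x' − x̄ = [-1289/635, -399/635] = K·y
y = (KᵀK)⁻¹·Kᵀ·(x' − x̄) = [2, -8]
z = y + H·x̄ = [2, -8] + [-3, 6] = [-1, -2]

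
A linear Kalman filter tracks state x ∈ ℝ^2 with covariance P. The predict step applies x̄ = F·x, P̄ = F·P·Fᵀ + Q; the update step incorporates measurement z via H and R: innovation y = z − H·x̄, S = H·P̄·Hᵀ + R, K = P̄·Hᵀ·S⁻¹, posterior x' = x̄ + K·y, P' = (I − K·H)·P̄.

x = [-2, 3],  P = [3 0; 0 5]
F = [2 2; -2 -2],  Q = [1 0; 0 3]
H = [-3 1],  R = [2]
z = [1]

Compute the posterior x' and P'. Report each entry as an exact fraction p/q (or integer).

x' = [-127/526, 127/526]
P' = [197/526 329/526; 329/526 1249/526]

x̄ = F·x = [2, -2]
P̄ = F·P·Fᵀ + Q = [33 -32; -32 35]
y = z − H·x̄ = [9]
S = H·P̄·Hᵀ + R = [526]
K = P̄·Hᵀ·S⁻¹ = [-131/526; 131/526]
x' = x̄ + K·y = [-127/526, 127/526]
P' = (I − K·H)·P̄ = [197/526 329/526; 329/526 1249/526]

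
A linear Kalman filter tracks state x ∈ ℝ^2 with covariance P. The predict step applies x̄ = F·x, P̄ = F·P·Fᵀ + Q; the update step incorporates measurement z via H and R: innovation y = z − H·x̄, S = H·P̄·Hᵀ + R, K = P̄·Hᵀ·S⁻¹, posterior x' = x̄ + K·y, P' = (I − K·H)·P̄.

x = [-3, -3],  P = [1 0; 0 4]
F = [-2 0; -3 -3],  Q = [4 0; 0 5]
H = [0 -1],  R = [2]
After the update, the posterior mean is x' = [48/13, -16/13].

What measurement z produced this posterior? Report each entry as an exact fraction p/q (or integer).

x̄ = F·x = [6, 18]
P̄ = F·P·Fᵀ + Q = [8 6; 6 50]
S = H·P̄·Hᵀ + R = [52]
K = P̄·Hᵀ·S⁻¹ = [-3/26; -25/26]
x' − x̄ = [-30/13, -250/13] = K·y
y = (KᵀK)⁻¹·Kᵀ·(x' − x̄) = [20]
z = y + H·x̄ = [20] + [-18] = [2]

z = [2]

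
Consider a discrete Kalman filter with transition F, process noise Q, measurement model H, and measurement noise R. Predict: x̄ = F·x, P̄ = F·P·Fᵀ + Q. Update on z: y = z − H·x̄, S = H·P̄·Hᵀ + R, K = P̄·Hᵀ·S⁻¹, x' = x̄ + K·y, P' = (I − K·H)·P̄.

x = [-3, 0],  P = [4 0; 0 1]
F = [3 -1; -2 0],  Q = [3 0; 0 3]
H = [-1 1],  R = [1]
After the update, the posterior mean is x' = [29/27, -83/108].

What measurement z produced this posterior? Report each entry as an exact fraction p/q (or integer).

z = [-2]

x̄ = F·x = [-9, 6]
P̄ = F·P·Fᵀ + Q = [40 -24; -24 19]
S = H·P̄·Hᵀ + R = [108]
K = P̄·Hᵀ·S⁻¹ = [-16/27; 43/108]
x' − x̄ = [272/27, -731/108] = K·y
y = (KᵀK)⁻¹·Kᵀ·(x' − x̄) = [-17]
z = y + H·x̄ = [-17] + [15] = [-2]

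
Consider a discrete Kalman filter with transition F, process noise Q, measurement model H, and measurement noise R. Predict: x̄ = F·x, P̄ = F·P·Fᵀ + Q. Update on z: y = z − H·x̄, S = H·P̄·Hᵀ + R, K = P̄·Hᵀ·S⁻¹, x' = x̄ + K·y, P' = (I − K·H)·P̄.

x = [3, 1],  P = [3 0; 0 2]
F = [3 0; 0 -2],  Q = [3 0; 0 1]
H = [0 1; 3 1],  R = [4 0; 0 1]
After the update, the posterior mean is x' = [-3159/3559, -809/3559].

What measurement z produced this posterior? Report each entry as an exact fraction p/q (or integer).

x̄ = F·x = [9, -2]
P̄ = F·P·Fᵀ + Q = [30 0; 0 9]
S = H·P̄·Hᵀ + R = [13 9; 9 280]
K = P̄·Hᵀ·S⁻¹ = [-810/3559 1170/3559; 2439/3559 36/3559]
x' − x̄ = [-35190/3559, 6309/3559] = K·y
y = (KᵀK)⁻¹·Kᵀ·(x' − x̄) = [3, -28]
z = y + H·x̄ = [3, -28] + [-2, 25] = [1, -3]

z = [1, -3]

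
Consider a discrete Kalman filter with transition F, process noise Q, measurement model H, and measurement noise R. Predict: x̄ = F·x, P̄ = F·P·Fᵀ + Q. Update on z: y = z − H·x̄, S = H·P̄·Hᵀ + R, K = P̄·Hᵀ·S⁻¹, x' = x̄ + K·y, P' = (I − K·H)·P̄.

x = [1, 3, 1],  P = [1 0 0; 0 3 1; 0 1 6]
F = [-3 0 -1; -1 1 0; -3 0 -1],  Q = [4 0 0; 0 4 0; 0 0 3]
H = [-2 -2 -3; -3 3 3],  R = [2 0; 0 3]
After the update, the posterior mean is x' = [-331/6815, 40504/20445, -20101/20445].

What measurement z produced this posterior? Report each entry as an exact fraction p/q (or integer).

z = [-1, 3]

x̄ = F·x = [-4, 2, -4]
P̄ = F·P·Fᵀ + Q = [19 2 15; 2 8 2; 15 2 18]
S = H·P̄·Hᵀ + R = [492 -81; -81 138]
K = P̄·Hᵀ·S⁻¹ = [-1388/6815 -1111/6815; -548/20445 1078/6815; -3643/20445 28/6815]
x' − x̄ = [26929/6815, -386/20445, 61679/20445] = K·y
y = (KᵀK)⁻¹·Kᵀ·(x' − x̄) = [-17, -3]
z = y + H·x̄ = [-17, -3] + [16, 6] = [-1, 3]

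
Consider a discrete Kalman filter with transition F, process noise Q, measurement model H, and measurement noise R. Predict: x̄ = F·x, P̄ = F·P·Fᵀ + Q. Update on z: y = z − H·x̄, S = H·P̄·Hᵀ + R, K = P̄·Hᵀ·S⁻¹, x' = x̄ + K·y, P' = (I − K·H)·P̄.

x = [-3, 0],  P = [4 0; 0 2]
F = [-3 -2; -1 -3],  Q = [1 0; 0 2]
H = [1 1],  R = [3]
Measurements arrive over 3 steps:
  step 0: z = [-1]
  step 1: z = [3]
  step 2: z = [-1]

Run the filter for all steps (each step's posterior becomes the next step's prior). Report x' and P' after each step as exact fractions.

step 0: x̄ = F·x = [9, 3]
step 0: P̄ = F·P·Fᵀ + Q = [45 24; 24 24]
step 0: y = z − H·x̄ = [-13]
step 0: S = H·P̄·Hᵀ + R = [120]
step 0: K = P̄·Hᵀ·S⁻¹ = [23/40; 2/5]
step 0: x' = x̄ + K·y = [61/40, -11/5]
step 0: P' = (I − K·H)·P̄ = [213/40 -18/5; -18/5 24/5]
step 1: x̄ = F·x = [-7/40, 203/40]
step 1: P̄ = F·P·Fᵀ + Q = [997/40 207/40; 207/40 1157/40]
step 1: y = z − H·x̄ = [-19/10]
step 1: S = H·P̄·Hᵀ + R = [336/5]
step 1: K = P̄·Hᵀ·S⁻¹ = [43/96; 341/672]
step 1: x' = x̄ + K·y = [-197/192, 5525/1344]
step 1: P' = (I − K·H)·P̄ = [2197/192 -1939/192; -1939/192 15619/1344]
step 2: x̄ = F·x = [-6913/1344, -3799/336]
step 2: P̄ = F·P·Fᵀ + Q = [39355/1344 -2363/336; -2363/336 4825/84]
step 2: y = z − H·x̄ = [20765/1344]
step 2: S = H·P̄·Hᵀ + R = [101683/1344]
step 2: K = P̄·Hᵀ·S⁻¹ = [29903/101683; 67748/101683]
step 2: x' = x̄ + K·y = [-61011/101683, -102967/101683]
step 2: P' = (I − K·H)·P̄ = [4624323/203366 -4444905/203366; -4444905/203366 4851393/203366]

step 0: x' = [61/40, -11/5], P' = [213/40 -18/5; -18/5 24/5]
step 1: x' = [-197/192, 5525/1344], P' = [2197/192 -1939/192; -1939/192 15619/1344]
step 2: x' = [-61011/101683, -102967/101683], P' = [4624323/203366 -4444905/203366; -4444905/203366 4851393/203366]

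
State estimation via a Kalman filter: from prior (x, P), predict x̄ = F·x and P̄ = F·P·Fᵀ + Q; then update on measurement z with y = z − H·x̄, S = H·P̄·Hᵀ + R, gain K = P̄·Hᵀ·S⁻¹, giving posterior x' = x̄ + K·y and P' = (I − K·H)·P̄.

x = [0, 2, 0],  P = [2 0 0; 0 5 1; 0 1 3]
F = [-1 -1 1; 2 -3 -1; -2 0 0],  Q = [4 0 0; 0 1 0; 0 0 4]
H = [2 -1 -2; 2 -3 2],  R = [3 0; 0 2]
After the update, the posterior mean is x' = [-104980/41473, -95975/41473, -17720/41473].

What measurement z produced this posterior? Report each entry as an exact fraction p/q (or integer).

z = [-2, 1]

x̄ = F·x = [-2, -6, 0]
P̄ = F·P·Fᵀ + Q = [12 6 4; 6 63 -8; 4 -8 12]
S = H·P̄·Hᵀ + R = [74 109; 109 721]
K = P̄·Hᵀ·S⁻¹ = [5684/41473 -54/41473; -4198/41473 -10467/41473; -11872/41473 5016/41473]
x' − x̄ = [-22034/41473, 152863/41473, -17720/41473] = K·y
y = (KᵀK)⁻¹·Kᵀ·(x' − x̄) = [-4, -13]
z = y + H·x̄ = [-4, -13] + [2, 14] = [-2, 1]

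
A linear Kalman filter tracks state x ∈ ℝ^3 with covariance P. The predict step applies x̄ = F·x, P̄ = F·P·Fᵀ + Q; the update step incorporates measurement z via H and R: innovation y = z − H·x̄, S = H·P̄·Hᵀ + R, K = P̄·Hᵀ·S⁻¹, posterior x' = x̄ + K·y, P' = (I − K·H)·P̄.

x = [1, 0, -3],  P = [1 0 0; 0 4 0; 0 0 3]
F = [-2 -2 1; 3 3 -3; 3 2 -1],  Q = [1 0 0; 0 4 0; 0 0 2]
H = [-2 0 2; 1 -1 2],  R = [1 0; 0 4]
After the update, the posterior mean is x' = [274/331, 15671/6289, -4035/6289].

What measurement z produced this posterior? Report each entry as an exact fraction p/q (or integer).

z = [-3, -3]

x̄ = F·x = [-5, 12, 6]
P̄ = F·P·Fᵀ + Q = [24 -39 -25; -39 76 42; -25 42 30]
S = H·P̄·Hᵀ + R = [417 -40; -40 34]
K = P̄·Hᵀ·S⁻¹ = [-74/331 79/662; 2134/6289 -6447/12578; 1730/6289 1481/12578]
x' − x̄ = [1929/331, -59797/6289, -41769/6289] = K·y
y = (KᵀK)⁻¹·Kᵀ·(x' − x̄) = [-25, 2]
z = y + H·x̄ = [-25, 2] + [22, -5] = [-3, -3]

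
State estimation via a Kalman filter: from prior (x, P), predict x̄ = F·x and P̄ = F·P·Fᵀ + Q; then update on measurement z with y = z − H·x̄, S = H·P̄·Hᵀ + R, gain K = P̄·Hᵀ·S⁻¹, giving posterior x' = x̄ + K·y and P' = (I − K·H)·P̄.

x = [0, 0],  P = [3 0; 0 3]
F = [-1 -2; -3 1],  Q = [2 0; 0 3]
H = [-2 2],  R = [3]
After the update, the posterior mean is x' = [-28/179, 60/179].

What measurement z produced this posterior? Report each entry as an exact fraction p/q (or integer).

z = [1]

x̄ = F·x = [0, 0]
P̄ = F·P·Fᵀ + Q = [17 3; 3 33]
S = H·P̄·Hᵀ + R = [179]
K = P̄·Hᵀ·S⁻¹ = [-28/179; 60/179]
x' − x̄ = [-28/179, 60/179] = K·y
y = (KᵀK)⁻¹·Kᵀ·(x' − x̄) = [1]
z = y + H·x̄ = [1] + [0] = [1]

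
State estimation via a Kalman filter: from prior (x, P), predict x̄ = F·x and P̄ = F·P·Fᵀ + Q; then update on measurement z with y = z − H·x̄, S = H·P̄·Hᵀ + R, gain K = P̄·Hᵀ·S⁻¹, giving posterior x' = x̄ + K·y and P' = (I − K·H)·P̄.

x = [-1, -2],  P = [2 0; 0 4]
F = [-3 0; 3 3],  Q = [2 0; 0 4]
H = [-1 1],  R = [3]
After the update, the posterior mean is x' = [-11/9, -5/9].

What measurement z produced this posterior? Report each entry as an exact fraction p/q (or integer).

z = [1]

x̄ = F·x = [3, -9]
P̄ = F·P·Fᵀ + Q = [20 -18; -18 58]
S = H·P̄·Hᵀ + R = [117]
K = P̄·Hᵀ·S⁻¹ = [-38/117; 76/117]
x' − x̄ = [-38/9, 76/9] = K·y
y = (KᵀK)⁻¹·Kᵀ·(x' − x̄) = [13]
z = y + H·x̄ = [13] + [-12] = [1]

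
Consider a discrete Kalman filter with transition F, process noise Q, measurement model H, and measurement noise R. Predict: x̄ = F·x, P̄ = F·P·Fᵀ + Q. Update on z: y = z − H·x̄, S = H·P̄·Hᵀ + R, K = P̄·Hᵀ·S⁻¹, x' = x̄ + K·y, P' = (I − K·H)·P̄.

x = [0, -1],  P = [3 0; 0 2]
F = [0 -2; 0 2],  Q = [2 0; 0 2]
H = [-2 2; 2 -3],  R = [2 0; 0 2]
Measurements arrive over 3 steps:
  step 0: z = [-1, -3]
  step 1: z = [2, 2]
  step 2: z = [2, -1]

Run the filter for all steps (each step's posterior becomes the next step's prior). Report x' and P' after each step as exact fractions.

step 0: x' = [61/111, 197/222], P' = [122/111 86/111; 86/111 77/111]
step 1: x' = [-2215/2608, -7431/10432], P' = [357/326 1009/1304; 1009/1304 3617/5216]
step 2: x' = [-126543/245041, 59249/490082], P' = [268342/245041 189606/245041; 189606/245041 169922/245041]

step 0: x̄ = F·x = [2, -2]
step 0: P̄ = F·P·Fᵀ + Q = [10 -8; -8 10]
step 0: y = z − H·x̄ = [7, -13]
step 0: S = H·P̄·Hᵀ + R = [146 -180; -180 228]
step 0: K = P̄·Hᵀ·S⁻¹ = [-12/37 -7/111; -3/37 -59/222]
step 0: x' = x̄ + K·y = [61/111, 197/222]
step 0: P' = (I − K·H)·P̄ = [122/111 86/111; 86/111 77/111]
step 1: x̄ = F·x = [-197/111, 197/111]
step 1: P̄ = F·P·Fᵀ + Q = [530/111 -308/111; -308/111 530/111]
step 1: y = z − H·x̄ = [-566/111, 1207/111]
step 1: S = H·P̄·Hᵀ + R = [6926/111 -8380/111; -8380/111 10808/111]
step 1: K = P̄·Hᵀ·S⁻¹ = [-419/1304 -171/2608; -419/5216 -2779/10432]
step 1: x' = x̄ + K·y = [-2215/2608, -7431/10432]
step 1: P' = (I − K·H)·P̄ = [357/326 1009/1304; 1009/1304 3617/5216]
step 2: x̄ = F·x = [7431/5216, -7431/5216]
step 2: P̄ = F·P·Fᵀ + Q = [6225/1304 -3617/1304; -3617/1304 6225/1304]
step 2: y = z − H·x̄ = [10039/1304, -42371/5216]
step 2: S = H·P̄·Hᵀ + R = [10168/163 -24605/326; -24605/326 126937/1304]
step 2: K = P̄·Hᵀ·S⁻¹ = [-78736/245041 -16067/245041; -19684/245041 -65277/245041]
step 2: x' = x̄ + K·y = [-126543/245041, 59249/490082]
step 2: P' = (I − K·H)·P̄ = [268342/245041 189606/245041; 189606/245041 169922/245041]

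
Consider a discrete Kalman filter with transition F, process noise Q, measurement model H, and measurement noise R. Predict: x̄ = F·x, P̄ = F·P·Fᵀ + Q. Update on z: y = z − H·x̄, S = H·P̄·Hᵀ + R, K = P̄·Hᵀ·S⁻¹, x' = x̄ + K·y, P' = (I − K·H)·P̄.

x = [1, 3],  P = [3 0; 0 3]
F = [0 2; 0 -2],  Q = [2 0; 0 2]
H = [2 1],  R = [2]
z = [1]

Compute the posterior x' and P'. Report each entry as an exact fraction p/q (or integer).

x' = [8/3, -47/12]
P' = [10/3 -16/3; -16/3 59/6]

x̄ = F·x = [6, -6]
P̄ = F·P·Fᵀ + Q = [14 -12; -12 14]
y = z − H·x̄ = [-5]
S = H·P̄·Hᵀ + R = [24]
K = P̄·Hᵀ·S⁻¹ = [2/3; -5/12]
x' = x̄ + K·y = [8/3, -47/12]
P' = (I − K·H)·P̄ = [10/3 -16/3; -16/3 59/6]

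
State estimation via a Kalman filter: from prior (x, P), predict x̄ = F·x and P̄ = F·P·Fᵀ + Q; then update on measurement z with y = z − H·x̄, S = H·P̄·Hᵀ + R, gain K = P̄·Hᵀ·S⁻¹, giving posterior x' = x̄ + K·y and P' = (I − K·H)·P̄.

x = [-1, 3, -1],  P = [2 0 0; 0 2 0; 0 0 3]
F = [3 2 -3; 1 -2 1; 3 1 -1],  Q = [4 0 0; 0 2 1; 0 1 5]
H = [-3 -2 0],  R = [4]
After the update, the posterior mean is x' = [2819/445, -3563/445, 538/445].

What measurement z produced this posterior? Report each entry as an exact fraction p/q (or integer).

x̄ = F·x = [6, -8, 1]
P̄ = F·P·Fᵀ + Q = [57 -11 31; -11 15 0; 31 0 28]
S = H·P̄·Hᵀ + R = [445]
K = P̄·Hᵀ·S⁻¹ = [-149/445; 3/445; -93/445]
x' − x̄ = [149/445, -3/445, 93/445] = K·y
y = (KᵀK)⁻¹·Kᵀ·(x' − x̄) = [-1]
z = y + H·x̄ = [-1] + [-2] = [-3]

z = [-3]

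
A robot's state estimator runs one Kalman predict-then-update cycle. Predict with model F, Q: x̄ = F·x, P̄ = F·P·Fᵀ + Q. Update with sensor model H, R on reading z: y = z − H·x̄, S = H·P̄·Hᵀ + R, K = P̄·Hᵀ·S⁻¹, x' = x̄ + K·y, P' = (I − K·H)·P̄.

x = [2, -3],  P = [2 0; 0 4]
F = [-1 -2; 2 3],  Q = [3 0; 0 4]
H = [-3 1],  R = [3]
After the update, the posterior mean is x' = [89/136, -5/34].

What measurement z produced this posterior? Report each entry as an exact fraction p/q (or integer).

x̄ = F·x = [4, -5]
P̄ = F·P·Fᵀ + Q = [21 -28; -28 48]
S = H·P̄·Hᵀ + R = [408]
K = P̄·Hᵀ·S⁻¹ = [-91/408; 11/34]
x' − x̄ = [-455/136, 165/34] = K·y
y = (KᵀK)⁻¹·Kᵀ·(x' − x̄) = [15]
z = y + H·x̄ = [15] + [-17] = [-2]

z = [-2]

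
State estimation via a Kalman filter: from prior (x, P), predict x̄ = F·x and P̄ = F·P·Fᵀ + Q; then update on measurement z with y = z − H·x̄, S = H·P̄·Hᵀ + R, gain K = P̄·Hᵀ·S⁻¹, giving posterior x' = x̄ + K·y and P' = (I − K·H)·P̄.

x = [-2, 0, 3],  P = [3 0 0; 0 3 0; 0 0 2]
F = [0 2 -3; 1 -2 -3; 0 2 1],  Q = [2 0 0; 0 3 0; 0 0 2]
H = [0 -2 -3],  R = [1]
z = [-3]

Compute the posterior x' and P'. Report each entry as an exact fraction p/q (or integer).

x̄ = F·x = [-9, -11, 3]
P̄ = F·P·Fᵀ + Q = [32 6 6; 6 36 -18; 6 -18 16]
y = z − H·x̄ = [-16]
S = H·P̄·Hᵀ + R = [73]
K = P̄·Hᵀ·S⁻¹ = [-30/73; -18/73; -12/73]
x' = x̄ + K·y = [-177/73, -515/73, 411/73]
P' = (I − K·H)·P̄ = [1436/73 -102/73 78/73; -102/73 2304/73 -1530/73; 78/73 -1530/73 1024/73]

x' = [-177/73, -515/73, 411/73]
P' = [1436/73 -102/73 78/73; -102/73 2304/73 -1530/73; 78/73 -1530/73 1024/73]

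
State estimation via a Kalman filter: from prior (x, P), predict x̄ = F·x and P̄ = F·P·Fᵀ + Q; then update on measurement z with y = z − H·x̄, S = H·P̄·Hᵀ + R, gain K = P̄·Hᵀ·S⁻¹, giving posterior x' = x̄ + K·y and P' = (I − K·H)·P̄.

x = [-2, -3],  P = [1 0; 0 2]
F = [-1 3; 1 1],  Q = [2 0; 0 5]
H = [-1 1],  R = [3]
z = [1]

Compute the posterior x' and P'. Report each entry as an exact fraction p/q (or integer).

x̄ = F·x = [-7, -5]
P̄ = F·P·Fᵀ + Q = [21 5; 5 8]
y = z − H·x̄ = [-1]
S = H·P̄·Hᵀ + R = [22]
K = P̄·Hᵀ·S⁻¹ = [-8/11; 3/22]
x' = x̄ + K·y = [-69/11, -113/22]
P' = (I − K·H)·P̄ = [103/11 79/11; 79/11 167/22]

x' = [-69/11, -113/22]
P' = [103/11 79/11; 79/11 167/22]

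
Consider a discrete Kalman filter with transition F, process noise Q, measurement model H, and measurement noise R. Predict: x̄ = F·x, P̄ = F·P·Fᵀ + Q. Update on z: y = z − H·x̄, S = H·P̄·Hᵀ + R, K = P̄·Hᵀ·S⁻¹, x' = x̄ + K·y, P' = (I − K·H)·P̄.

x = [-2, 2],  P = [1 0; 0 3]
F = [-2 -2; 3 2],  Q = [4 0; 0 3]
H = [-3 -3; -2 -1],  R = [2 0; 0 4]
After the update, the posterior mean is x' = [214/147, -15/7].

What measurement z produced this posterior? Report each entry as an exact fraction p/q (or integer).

x̄ = F·x = [0, -2]
P̄ = F·P·Fᵀ + Q = [20 -18; -18 24]
S = H·P̄·Hᵀ + R = [74 30; 30 36]
K = P̄·Hᵀ·S⁻¹ = [37/147 -362/441; -4/7 17/21]
x' − x̄ = [214/147, -1/7] = K·y
y = (KᵀK)⁻¹·Kᵀ·(x' − x̄) = [-4, -3]
z = y + H·x̄ = [-4, -3] + [6, 2] = [2, -1]

z = [2, -1]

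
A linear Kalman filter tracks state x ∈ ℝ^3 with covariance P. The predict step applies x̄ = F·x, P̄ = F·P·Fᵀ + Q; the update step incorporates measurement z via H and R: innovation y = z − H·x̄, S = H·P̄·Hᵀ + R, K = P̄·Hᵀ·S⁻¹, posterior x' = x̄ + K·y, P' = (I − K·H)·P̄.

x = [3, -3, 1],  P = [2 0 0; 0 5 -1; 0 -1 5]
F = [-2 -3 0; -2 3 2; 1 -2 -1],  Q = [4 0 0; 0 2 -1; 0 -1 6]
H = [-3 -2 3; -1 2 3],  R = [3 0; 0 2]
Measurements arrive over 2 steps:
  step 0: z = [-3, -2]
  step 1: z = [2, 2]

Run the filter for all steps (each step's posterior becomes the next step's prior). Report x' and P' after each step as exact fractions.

step 0: x̄ = F·x = [3, -13, 8]
step 0: P̄ = F·P·Fᵀ + Q = [57 -31 23; -31 63 -38; 23 -38 29]
step 0: y = z − H·x̄ = [-44, 3]
step 0: S = H·P̄·Hᵀ + R = [699 28; 28 102]
step 0: K = P̄·Hᵀ·S⁻¹ = [-1340/35257 -16915/35257; -8099/35257 34173/70514; 4962/35257 -5510/35257]
step 0: x' = x̄ + K·y = [113986/35257, -101451/70514, 47198/35257]
step 0: P' = (I − K·H)·P̄ = [1110299/35257 -562602/35257 733891/35257; -562602/35257 591837/70514 -373422/35257; 733891/35257 -373422/35257 489905/35257]
step 1: x̄ = F·x = [-151591/70514, -571505/70514, 168239/35257]
step 1: P̄ = F·P·Fᵀ + Q = [988533/70514 2165795/70514 -660173/35257; 2165795/70514 11067257/70514 -3399872/35257; -660173/35257 -3399872/35257 2284358/35257]
step 1: y = z − H·x̄ = [-2466189/70514, 123013/70514]
step 1: S = H·P̄·Hᵀ + R = [225848507/70514 6995987/70514; 6995987/70514 4179001/70514]
step 1: K = P̄·Hᵀ·S⁻¹ = [-605904570/12690774917 -862348987/12690774917; -2863109200/12690774917 3485696979/12690774917; 1711435268/12690774917 1468444986/12690774917]
step 1: x' = x̄ + K·y = [-7595827932/12690774917, 3359802853/12690774917, 3262920178/12690774917]
step 1: P' = (I − K·H)·P̄ = [73615499366/12690774917 -36784495749/12690774917 48486597630/12690774917; -36784495749/12690774917 22282428264/12690774917 -24792652773/12690774917; 48486597630/12690774917 -24792652773/12690774917 33669597716/12690774917]

step 0: x' = [113986/35257, -101451/70514, 47198/35257], P' = [1110299/35257 -562602/35257 733891/35257; -562602/35257 591837/70514 -373422/35257; 733891/35257 -373422/35257 489905/35257]
step 1: x' = [-7595827932/12690774917, 3359802853/12690774917, 3262920178/12690774917], P' = [73615499366/12690774917 -36784495749/12690774917 48486597630/12690774917; -36784495749/12690774917 22282428264/12690774917 -24792652773/12690774917; 48486597630/12690774917 -24792652773/12690774917 33669597716/12690774917]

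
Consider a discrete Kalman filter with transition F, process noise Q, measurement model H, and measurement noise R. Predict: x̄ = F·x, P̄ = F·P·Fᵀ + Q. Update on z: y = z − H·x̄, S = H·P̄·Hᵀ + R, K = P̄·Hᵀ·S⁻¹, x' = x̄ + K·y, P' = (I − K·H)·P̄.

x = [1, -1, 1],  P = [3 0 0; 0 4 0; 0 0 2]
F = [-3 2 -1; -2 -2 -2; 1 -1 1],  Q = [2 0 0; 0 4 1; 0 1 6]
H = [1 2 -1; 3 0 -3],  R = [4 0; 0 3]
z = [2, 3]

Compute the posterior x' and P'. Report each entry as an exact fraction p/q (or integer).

x' = [15783/24452, 22867/48904, -2016/6113]
P' = [43145/12226 -1689/24452 20275/6113; -1689/24452 51523/48904 562/6113; 20275/6113 562/6113 21003/6113]

x̄ = F·x = [-6, -2, 3]
P̄ = F·P·Fᵀ + Q = [47 6 -19; 6 40 -1; -19 -1 15]
y = z − H·x̄ = [15, 30]
S = H·P̄·Hᵀ + R = [292 342; 342 903]
K = P̄·Hᵀ·S⁻¹ = [453/24452 2595/12226; 23793/48904 -3937/24452; 99/6113 -728/6113]
x' = x̄ + K·y = [15783/24452, 22867/48904, -2016/6113]
P' = (I − K·H)·P̄ = [43145/12226 -1689/24452 20275/6113; -1689/24452 51523/48904 562/6113; 20275/6113 562/6113 21003/6113]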